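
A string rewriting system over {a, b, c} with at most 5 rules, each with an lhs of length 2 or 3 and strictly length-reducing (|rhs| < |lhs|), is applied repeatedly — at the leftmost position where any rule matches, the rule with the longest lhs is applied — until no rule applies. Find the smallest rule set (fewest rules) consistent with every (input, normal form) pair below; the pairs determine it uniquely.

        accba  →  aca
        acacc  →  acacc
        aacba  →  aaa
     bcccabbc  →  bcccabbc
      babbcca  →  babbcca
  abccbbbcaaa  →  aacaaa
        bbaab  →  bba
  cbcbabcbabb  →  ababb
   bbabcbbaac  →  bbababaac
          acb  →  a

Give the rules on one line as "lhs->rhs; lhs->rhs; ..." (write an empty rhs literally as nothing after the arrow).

aab->a; bca->ac; cb->; cbb->ab

  | accba => aca
  | acacc
  | aacba => aaa
  | bcccabbc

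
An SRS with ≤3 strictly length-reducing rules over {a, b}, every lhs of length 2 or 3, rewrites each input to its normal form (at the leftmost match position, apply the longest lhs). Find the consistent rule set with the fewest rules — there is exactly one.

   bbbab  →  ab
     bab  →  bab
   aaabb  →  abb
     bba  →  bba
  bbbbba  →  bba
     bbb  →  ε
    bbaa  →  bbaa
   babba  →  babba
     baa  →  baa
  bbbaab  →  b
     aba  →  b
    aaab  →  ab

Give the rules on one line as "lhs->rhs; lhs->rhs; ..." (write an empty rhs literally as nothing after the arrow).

  | bbbab => ab
  | bab
  | aaabb => abb
  | bba

aab->b; aba->b; bbb->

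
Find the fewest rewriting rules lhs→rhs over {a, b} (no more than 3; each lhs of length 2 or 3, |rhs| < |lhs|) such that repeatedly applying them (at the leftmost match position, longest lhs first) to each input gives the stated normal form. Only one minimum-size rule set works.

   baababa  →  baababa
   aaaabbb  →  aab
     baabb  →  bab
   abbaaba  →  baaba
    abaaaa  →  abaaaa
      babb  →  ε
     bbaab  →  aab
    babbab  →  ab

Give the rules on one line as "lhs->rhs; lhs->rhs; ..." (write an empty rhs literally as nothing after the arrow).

abb->b; bb->

  | baababa
  | aaaabbb => aaabb => aab
  | baabb => bab
  | abbaaba => baaba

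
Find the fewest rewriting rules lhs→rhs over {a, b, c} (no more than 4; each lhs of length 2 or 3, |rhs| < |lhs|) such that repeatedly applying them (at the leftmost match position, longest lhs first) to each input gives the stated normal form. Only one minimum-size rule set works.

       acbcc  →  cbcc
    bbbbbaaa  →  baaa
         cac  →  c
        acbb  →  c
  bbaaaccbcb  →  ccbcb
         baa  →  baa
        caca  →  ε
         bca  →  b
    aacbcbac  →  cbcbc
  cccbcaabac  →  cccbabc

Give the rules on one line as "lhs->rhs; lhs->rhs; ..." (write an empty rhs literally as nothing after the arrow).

  | acbcc => cbcc
  | bbbbbaaa => bbbaaa => baaa
  | cac => c
  | acbb => cbb => c

ac->c; bb->; ca->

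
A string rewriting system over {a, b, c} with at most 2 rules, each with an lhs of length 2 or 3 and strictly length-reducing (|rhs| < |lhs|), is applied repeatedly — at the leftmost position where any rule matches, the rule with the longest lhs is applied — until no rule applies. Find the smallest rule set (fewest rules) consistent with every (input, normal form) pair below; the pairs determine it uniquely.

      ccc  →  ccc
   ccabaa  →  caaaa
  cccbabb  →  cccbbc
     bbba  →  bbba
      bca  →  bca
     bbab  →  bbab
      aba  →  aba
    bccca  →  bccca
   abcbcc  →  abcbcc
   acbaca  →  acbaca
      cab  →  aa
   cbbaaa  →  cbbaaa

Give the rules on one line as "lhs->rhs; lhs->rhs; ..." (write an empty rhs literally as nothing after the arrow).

abb->bc; cab->aa

  | ccc
  | ccabaa => caaaa
  | cccbabb => cccbbc
  | bbba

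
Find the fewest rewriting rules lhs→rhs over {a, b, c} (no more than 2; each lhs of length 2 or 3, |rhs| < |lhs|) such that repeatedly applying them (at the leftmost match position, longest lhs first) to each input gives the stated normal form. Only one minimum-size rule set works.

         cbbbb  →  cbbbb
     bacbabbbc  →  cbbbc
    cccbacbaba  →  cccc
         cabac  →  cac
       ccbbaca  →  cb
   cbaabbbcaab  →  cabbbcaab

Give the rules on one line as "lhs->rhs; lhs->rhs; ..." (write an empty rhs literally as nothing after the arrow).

  | cbbbb
  | bacbabbbc => cbabbbc => cbbbc
  | cccbacbaba => ccccbaba => ccccba => cccc
  | cabac => cac

ba->; cbc->bb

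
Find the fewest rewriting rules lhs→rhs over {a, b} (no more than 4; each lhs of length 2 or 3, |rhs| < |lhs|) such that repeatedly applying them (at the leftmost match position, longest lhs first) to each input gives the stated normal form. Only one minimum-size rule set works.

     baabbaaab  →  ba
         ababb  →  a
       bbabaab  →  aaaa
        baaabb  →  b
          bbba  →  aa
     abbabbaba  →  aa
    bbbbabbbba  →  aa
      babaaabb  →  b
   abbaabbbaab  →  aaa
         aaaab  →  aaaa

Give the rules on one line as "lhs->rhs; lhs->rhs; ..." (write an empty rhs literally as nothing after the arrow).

  | baabbaaab => babbaaab => baaab => baab => bab => ba
  | ababb => aabb => a
  | bbabaab => aabaab => aaaab => aaaa
  | baaabb => baabb => babb => b

ab->a; abb->; baa->ba; bb->a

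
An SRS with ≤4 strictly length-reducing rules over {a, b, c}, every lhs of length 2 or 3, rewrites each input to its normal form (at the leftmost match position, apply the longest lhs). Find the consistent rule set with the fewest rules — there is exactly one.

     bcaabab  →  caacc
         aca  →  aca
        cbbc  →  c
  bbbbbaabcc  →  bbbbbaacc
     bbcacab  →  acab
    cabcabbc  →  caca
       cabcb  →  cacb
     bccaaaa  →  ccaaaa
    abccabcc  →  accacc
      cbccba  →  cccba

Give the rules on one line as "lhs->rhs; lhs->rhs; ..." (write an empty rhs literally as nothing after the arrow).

bab->cc; bbc->; bc->c

  | bcaabab => caabab => caacc
  | aca
  | cbbc => c
  | bbbbbaabcc => bbbbbaacc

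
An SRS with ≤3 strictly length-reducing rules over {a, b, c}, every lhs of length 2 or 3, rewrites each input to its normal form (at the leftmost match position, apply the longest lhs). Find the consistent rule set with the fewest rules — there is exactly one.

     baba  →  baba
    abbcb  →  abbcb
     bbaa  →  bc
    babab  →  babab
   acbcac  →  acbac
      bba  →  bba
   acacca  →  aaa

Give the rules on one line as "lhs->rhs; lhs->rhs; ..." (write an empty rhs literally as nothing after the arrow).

baa->c; ca->a

  | baba
  | abbcb
  | bbaa => bc
  | babab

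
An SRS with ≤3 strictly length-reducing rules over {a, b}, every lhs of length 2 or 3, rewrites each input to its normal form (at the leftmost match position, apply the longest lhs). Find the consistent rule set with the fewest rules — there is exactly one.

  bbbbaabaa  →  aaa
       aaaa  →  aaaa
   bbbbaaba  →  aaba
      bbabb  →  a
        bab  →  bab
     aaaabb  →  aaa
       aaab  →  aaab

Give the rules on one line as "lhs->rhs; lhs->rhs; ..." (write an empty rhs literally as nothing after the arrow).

abb->; baa->a; bb->a

  | bbbbaabaa => abbaabaa => aabaa => aaa
  | aaaa
  | bbbbaaba => abbaaba => aaba
  | bbabb => aabb => a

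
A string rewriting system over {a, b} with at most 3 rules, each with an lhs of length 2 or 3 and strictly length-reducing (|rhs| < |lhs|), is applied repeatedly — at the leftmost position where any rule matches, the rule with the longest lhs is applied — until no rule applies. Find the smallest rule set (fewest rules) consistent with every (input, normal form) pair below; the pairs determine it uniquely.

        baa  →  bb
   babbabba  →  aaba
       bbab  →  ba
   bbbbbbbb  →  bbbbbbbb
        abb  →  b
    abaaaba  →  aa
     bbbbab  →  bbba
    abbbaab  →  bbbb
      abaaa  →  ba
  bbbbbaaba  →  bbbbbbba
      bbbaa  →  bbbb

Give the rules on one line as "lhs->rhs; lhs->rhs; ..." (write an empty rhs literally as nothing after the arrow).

abb->b; baa->bb; bab->a

  | baa => bb
  | babbabba => ababba => aaba
  | bbab => ba
  | bbbbbbbb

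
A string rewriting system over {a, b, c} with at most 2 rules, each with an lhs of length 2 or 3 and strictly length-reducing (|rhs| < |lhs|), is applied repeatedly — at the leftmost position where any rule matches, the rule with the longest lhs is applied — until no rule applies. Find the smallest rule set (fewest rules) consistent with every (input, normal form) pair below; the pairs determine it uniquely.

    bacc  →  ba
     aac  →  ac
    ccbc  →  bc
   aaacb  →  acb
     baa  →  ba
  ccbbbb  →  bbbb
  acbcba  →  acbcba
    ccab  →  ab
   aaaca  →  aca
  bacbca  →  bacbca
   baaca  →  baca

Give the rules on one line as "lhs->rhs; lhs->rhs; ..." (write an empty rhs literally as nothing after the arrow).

aa->a; cc->

  | bacc => ba
  | aac => ac
  | ccbc => bc
  | aaacb => aacb => acb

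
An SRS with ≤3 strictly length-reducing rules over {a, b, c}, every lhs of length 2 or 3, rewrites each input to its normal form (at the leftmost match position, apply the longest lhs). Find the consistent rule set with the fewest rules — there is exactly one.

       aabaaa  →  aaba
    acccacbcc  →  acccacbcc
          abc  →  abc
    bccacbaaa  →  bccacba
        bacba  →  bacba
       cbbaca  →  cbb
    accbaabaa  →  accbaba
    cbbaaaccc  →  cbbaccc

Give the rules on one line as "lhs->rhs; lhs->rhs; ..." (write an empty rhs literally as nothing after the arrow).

  | aabaaa => aabaa => aaba
  | acccacbcc
  | abc
  | bccacbaaa => bccacbaa => bccacba

aca->; baa->ba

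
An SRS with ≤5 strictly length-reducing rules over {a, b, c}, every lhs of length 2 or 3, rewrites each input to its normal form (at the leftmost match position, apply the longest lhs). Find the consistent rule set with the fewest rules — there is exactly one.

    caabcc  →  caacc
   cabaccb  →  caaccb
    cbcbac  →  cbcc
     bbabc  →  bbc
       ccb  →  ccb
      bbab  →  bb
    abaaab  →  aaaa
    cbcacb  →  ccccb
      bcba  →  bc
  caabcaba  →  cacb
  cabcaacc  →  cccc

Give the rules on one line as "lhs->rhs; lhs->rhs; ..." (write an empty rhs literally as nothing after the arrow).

  | caabcc => caacc
  | cabaccb => caaccb
  | cbcbac => cbcc
  | bbabc => bbc

ab->a; aca->cb; ba->; bca->cc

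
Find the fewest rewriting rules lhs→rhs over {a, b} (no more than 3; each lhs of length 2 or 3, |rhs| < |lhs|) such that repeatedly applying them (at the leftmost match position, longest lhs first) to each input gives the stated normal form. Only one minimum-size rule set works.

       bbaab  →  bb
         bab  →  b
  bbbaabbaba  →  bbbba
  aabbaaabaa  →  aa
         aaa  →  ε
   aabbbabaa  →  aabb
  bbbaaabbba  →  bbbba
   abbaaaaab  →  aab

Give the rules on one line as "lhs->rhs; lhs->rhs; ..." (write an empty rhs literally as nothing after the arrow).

  | bbaab => bb
  | bab => b
  | bbbaabbaba => bbbbaba => bbbba
  | aabbaaabaa => aababaa => aabaa => aa

aaa->; baa->; bab->b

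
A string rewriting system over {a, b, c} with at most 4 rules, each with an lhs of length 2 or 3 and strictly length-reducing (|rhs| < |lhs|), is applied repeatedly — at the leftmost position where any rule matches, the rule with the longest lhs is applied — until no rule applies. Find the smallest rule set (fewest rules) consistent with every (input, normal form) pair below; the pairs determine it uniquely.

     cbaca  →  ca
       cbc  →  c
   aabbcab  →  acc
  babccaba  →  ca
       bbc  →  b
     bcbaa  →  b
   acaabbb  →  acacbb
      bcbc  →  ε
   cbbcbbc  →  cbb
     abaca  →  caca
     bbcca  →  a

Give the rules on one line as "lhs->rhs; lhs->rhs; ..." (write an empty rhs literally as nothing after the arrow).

ab->c; ba->b; bc->

  | cbaca => cbca => ca
  | cbc => c
  | aabbcab => acbcab => acab => acc
  | babccaba => bbccaba => bcaba => aba => ca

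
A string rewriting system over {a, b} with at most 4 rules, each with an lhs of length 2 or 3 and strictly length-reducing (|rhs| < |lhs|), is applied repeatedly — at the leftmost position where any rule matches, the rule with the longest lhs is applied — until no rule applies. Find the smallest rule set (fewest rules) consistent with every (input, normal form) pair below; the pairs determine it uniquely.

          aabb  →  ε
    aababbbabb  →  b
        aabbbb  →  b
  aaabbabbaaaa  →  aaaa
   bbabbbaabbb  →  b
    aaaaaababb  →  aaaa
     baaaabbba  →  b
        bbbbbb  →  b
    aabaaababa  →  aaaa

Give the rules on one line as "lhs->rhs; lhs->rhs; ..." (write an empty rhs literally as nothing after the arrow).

  | aabb => ab => ε
  | aababbbabb => aabbbabb => abbabb => babb => bbb => bb => b
  | aabbbb => abbb => bb => b
  | aaabbabbaaaa => aababbaaaa => aabbaaaa => abaaaa => aaaa

ab->; ba->b; bb->b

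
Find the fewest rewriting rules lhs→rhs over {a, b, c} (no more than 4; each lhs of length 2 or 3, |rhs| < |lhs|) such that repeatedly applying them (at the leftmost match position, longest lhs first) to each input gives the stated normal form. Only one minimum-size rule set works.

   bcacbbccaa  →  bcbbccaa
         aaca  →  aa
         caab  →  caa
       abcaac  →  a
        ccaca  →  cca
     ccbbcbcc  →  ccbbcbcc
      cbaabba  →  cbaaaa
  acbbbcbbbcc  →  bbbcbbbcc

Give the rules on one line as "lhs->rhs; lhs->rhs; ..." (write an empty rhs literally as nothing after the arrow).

ab->a; abb->aa; ac->

  | bcacbbccaa => bcbbccaa
  | aaca => aa
  | caab => caa
  | abcaac => acaac => aac => a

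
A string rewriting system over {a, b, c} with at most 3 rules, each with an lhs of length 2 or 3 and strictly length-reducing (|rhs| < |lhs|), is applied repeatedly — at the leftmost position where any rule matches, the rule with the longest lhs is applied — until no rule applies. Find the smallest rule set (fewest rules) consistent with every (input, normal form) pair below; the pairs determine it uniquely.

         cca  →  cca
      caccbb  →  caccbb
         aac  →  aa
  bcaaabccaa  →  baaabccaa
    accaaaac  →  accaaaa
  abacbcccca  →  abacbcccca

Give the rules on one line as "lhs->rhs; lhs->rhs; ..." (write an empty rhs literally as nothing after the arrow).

  | cca
  | caccbb
  | aac => aa
  | bcaaabccaa => baaabccaa

aac->aa; bca->ba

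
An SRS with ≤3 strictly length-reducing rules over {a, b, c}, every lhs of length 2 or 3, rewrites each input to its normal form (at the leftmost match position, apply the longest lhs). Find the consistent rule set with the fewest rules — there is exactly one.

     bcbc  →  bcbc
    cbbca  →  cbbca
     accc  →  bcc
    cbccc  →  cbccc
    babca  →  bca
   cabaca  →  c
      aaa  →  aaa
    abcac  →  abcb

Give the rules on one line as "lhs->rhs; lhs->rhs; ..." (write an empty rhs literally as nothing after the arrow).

ac->b; ba->

  | bcbc
  | cbbca
  | accc => bcc
  | cbccc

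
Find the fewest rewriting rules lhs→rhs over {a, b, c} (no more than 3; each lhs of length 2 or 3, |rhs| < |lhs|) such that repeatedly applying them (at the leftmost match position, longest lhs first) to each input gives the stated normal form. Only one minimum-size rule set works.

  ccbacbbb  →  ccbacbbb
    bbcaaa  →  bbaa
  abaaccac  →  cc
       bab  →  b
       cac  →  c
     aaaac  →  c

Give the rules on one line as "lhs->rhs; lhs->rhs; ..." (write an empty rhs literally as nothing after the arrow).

  | ccbacbbb
  | bbcaaa => bbaa
  | abaaccac => aaccac => ccac => cc
  | bab => b

aac->c; ab->; ca->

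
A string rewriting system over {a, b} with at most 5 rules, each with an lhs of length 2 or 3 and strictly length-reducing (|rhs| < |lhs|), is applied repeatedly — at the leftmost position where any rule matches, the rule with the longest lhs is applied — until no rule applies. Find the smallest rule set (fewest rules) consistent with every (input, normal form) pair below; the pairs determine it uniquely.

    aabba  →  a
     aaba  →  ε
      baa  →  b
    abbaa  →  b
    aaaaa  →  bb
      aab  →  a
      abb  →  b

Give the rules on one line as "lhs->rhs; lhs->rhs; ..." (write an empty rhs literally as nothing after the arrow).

aa->; aaa->bb; aab->a; ab->

  | aabba => aba => a
  | aaba => aa => ε
  | baa => b
  | abbaa => baa => b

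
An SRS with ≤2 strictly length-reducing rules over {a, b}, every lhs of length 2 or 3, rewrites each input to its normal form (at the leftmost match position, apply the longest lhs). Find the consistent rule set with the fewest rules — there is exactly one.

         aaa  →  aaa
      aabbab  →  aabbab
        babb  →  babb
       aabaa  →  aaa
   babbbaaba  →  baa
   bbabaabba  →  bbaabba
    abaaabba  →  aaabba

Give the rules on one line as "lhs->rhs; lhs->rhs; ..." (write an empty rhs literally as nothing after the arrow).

aba->a; bbb->b

  | aaa
  | aabbab
  | babb
  | aabaa => aaa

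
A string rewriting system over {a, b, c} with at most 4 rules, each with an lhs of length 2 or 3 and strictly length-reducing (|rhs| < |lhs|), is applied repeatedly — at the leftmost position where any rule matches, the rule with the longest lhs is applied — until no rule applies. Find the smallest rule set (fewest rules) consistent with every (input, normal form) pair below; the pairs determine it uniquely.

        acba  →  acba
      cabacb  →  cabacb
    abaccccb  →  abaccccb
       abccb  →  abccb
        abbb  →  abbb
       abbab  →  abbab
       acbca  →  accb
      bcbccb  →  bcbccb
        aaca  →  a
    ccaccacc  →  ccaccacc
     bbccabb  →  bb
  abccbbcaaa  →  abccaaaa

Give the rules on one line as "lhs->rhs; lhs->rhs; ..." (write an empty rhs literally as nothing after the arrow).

aca->; bbc->a; bca->cb

  | acba
  | cabacb
  | abaccccb
  | abccb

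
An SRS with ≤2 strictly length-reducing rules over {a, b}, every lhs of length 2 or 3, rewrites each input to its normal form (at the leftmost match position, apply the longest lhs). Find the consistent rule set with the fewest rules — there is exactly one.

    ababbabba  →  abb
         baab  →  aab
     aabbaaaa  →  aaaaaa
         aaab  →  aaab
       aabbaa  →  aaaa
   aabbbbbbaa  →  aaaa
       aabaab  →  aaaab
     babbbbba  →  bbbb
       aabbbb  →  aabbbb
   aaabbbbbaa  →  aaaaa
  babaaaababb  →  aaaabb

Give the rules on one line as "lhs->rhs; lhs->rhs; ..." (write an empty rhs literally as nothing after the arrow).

ba->; baa->aa

  | ababbabba => abbabba => abbba => abb
  | baab => aab
  | aabbaaaa => aabaaaa => aaaaaa
  | aaab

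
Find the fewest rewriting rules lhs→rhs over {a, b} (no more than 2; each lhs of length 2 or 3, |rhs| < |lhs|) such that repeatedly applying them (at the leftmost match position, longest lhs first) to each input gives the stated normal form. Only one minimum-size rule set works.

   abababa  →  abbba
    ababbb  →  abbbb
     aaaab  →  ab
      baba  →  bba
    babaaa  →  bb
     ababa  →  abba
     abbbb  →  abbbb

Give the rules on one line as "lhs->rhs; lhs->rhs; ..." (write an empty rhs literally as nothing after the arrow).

aaa->; bab->bb

  | abababa => abbaba => abbba
  | ababbb => abbbb
  | aaaab => ab
  | baba => bba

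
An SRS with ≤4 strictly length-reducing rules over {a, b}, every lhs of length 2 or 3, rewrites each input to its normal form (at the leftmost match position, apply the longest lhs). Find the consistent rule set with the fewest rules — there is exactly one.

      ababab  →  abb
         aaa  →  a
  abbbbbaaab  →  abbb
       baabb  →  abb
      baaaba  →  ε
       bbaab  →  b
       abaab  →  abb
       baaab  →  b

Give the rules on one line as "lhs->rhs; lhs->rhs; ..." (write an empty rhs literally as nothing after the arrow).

  | ababab => abbab => abb
  | aaa => a
  | abbbbbaaab => abbbbaab => abbbab => abbb
  | baabb => abb

aa->; aba->ab; ba->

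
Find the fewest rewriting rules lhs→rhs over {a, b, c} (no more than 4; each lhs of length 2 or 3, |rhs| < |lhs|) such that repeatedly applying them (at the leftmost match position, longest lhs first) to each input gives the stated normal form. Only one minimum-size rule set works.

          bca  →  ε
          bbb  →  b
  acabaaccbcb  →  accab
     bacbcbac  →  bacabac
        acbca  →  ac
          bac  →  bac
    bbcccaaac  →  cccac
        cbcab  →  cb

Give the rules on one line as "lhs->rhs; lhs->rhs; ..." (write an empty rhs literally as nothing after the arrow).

aa->; bb->; bc->a

  | bca => aa => ε
  | bbb => b
  | acabaaccbcb => acabccbcb => acaacbcb => accbcb => accab
  | bacbcbac => bacabac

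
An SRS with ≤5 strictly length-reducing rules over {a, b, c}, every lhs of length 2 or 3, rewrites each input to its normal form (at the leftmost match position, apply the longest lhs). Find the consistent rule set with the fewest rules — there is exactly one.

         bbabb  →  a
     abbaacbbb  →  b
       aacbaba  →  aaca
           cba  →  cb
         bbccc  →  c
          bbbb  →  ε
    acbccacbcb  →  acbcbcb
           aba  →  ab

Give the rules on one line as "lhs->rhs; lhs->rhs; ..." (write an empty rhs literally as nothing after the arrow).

  | bbabb => abb => a
  | abbaacbbb => aaacbbb => ccbbb => bbb => b
  | aacbaba => aacbba => aaca
  | cba => cb

aaa->c; ba->b; bb->; cc->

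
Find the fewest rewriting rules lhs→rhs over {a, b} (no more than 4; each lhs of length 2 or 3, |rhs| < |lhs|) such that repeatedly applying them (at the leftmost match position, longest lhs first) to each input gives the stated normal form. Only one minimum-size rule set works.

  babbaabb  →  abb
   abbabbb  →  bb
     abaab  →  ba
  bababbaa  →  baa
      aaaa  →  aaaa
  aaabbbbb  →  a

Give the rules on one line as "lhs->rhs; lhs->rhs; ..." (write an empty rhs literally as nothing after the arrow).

aab->ba; bab->; bba->ab; bbb->

  | babbaabb => baabb => bbab => abb
  | abbabbb => aabbbb => babbb => bb
  | abaab => abba => aab => ba
  | bababbaa => abbaa => aaba => baa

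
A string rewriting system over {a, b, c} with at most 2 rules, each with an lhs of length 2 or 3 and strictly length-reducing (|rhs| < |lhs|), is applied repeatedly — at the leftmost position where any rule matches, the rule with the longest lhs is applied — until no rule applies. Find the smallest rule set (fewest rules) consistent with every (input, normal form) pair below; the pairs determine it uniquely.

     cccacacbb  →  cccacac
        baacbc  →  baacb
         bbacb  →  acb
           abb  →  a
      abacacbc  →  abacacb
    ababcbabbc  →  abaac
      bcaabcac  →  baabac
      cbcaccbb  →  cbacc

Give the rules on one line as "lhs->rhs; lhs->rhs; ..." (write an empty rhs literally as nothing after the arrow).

bb->; bc->b

  | cccacacbb => cccacac
  | baacbc => baacb
  | bbacb => acb
  | abb => a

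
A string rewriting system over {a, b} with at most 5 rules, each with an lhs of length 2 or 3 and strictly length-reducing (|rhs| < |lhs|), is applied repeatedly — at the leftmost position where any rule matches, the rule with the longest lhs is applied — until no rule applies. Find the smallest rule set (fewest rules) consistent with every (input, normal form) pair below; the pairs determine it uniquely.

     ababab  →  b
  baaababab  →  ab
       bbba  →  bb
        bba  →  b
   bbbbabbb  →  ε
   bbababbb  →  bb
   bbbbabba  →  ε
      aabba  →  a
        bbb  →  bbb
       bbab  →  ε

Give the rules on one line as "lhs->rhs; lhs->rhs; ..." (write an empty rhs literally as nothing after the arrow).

  | ababab => aaab => b
  | baaababab => aababab => aaaab => ab
  | bbba => bb
  | bba => b

aaa->; abb->b; ba->; bab->a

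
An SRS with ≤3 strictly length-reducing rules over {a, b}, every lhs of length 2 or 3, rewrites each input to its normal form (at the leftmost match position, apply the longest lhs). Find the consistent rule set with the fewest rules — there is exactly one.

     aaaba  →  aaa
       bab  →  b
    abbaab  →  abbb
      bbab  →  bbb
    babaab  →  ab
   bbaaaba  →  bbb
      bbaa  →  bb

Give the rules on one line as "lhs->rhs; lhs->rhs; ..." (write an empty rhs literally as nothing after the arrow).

  | aaaba => aaa
  | bab => b
  | abbaab => abbab => abbb
  | bbab => bbb

ba->; bba->bb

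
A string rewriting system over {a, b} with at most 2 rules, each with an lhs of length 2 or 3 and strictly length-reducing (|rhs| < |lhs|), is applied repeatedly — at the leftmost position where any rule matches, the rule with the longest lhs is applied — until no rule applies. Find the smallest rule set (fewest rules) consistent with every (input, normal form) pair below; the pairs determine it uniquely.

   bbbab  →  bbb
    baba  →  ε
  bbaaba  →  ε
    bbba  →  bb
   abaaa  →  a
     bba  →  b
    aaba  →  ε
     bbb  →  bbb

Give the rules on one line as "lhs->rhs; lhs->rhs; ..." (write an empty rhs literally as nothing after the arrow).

  | bbbab => bbb
  | baba => ba => ε
  | bbaaba => baba => ba => ε
  | bbba => bb

aa->; ba->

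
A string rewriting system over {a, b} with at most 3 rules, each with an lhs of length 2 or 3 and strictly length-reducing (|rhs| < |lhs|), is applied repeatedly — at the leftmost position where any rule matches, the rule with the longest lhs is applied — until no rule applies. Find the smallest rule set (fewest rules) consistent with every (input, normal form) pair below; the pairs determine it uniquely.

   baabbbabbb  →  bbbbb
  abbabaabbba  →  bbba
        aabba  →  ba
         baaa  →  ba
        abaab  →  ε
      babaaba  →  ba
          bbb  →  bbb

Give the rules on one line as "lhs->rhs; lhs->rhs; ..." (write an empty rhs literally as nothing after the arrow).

aa->a; ab->

  | baabbbabbb => babbbabbb => bbbabbb => bbbbb
  | abbabaabbba => babaabbba => baabbba => babbba => bbba
  | aabba => abba => ba
  | baaa => baa => ba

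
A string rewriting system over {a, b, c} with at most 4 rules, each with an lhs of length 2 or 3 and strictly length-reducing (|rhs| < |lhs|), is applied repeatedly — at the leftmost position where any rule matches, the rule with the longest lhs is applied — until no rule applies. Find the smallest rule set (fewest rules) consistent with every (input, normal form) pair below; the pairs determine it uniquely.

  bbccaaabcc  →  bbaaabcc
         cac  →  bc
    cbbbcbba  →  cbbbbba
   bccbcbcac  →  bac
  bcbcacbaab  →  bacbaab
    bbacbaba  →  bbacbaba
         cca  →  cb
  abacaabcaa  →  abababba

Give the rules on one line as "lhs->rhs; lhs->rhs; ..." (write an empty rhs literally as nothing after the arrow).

  | bbccaaabcc => bbcaaabcc => bbaaabcc
  | cac => bc
  | cbbbcbba => cbbbbba
  | bccbcbcac => bcbcac => bac

bbc->bb; ca->b; cbc->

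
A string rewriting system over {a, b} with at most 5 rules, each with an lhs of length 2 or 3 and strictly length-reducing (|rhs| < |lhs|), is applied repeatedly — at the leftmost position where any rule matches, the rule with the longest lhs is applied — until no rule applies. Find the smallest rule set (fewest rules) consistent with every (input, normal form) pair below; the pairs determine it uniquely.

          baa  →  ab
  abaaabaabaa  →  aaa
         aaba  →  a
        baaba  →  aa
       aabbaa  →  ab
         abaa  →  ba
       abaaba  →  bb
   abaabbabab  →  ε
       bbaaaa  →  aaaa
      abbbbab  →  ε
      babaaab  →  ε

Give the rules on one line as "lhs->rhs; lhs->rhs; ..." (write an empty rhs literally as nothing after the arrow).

aab->; aba->b; baa->ab; bba->a

  | baa => ab
  | abaaabaabaa => baabaabaa => abbaabaa => aaabaa => aaa
  | aaba => a
  | baaba => abba => aa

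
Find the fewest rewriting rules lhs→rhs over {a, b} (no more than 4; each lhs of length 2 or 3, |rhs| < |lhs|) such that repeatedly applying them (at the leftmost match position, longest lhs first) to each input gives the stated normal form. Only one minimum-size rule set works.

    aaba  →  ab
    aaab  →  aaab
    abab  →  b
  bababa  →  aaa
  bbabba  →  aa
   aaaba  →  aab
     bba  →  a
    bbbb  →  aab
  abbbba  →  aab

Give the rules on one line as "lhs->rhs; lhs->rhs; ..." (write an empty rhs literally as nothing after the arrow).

aba->b; bb->b; bba->a; bbb->aa

  | aaba => ab
  | aaab
  | abab => bb => b
  | bababa => bbba => aaa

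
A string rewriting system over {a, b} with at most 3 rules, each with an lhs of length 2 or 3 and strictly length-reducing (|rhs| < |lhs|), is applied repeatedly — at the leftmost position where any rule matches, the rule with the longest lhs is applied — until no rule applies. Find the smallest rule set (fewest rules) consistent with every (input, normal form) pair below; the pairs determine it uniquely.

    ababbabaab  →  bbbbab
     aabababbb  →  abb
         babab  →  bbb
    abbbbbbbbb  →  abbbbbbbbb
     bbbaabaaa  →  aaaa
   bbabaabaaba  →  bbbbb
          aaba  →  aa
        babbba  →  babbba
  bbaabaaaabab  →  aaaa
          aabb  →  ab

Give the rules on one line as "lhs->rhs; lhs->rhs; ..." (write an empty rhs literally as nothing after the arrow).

aab->a; aba->b; baa->aa

  | ababbabaab => bbbabaab => bbbbab
  | aabababbb => aababbb => aabbb => abb
  | babab => bbb
  | abbbbbbbbb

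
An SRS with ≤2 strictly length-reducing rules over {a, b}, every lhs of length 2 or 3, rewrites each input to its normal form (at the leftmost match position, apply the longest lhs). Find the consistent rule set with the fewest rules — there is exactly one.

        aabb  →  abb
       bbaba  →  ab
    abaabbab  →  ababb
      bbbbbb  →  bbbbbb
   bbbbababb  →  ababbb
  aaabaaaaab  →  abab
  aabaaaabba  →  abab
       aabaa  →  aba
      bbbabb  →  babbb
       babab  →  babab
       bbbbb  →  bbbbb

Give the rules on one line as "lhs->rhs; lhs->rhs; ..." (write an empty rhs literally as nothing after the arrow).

  | aabb => abb
  | bbaba => abba => aab => ab
  | abaabbab => ababbab => abaabb => ababb
  | bbbbbb

aa->a; bba->ab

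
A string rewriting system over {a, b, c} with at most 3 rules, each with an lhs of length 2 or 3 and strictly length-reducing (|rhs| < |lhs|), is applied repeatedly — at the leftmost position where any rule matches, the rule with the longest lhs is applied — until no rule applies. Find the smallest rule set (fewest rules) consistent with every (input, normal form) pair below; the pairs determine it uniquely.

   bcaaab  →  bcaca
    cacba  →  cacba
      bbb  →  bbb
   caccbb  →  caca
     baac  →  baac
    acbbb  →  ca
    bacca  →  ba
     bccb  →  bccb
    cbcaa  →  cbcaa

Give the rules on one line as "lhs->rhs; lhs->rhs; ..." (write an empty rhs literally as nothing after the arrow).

aab->ca; cbb->a; cca->

  | bcaaab => bcaca
  | cacba
  | bbb
  | caccbb => caca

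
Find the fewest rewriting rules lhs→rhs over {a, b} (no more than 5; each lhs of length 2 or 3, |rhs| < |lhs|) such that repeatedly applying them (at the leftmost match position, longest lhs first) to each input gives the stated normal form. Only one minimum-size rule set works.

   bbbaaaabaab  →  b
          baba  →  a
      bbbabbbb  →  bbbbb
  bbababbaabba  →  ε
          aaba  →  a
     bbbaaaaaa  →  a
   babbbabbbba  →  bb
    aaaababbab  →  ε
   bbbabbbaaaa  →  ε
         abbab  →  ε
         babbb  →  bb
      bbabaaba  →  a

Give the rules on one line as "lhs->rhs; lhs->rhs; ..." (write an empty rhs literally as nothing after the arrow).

  | bbbaaaabaab => baaabaab => aaabaab => abaab => aab => b
  | baba => aba => a
  | bbbabbbb => bbbbb
  | bbababbaabba => babbaabba => abbaabba => baabba => aabba => bba => ε

aa->; ab->; ba->a; bba->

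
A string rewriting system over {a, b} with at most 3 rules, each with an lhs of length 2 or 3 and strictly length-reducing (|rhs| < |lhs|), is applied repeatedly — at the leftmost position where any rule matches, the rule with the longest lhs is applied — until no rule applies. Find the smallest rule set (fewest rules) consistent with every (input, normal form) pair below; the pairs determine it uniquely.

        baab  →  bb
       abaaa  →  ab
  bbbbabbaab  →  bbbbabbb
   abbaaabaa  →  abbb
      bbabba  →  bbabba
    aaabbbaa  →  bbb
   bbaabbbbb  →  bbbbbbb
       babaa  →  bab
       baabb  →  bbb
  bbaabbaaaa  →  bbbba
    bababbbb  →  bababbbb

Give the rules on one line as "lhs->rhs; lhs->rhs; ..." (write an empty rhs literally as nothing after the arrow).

  | baab => bb
  | abaaa => ab
  | bbbbabbaab => bbbbabbb
  | abbaaabaa => abbbaa => abbb

aa->; aaa->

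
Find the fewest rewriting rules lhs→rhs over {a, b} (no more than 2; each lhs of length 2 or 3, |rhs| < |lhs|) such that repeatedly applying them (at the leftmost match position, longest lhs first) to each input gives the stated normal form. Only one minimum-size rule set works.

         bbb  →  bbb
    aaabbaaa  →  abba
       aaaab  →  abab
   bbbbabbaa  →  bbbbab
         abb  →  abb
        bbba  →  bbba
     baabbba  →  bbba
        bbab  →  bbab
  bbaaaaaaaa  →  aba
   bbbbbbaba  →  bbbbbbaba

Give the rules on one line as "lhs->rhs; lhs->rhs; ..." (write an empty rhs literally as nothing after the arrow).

aaa->ab; baa->

  | bbb
  | aaabbaaa => abbbaaa => abba
  | aaaab => abab
  | bbbbabbaa => bbbbab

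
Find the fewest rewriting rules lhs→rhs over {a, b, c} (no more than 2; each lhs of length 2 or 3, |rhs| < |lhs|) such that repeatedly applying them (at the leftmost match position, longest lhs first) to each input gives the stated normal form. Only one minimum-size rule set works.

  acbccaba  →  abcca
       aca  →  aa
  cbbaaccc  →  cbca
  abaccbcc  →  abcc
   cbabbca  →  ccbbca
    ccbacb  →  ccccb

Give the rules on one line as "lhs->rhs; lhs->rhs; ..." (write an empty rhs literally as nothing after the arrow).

ac->a; ba->c

  | acbccaba => abccaba => abccac => abcca
  | aca => aa
  | cbbaaccc => cbcaccc => cbcacc => cbcac => cbca
  | abaccbcc => acccbcc => accbcc => acbcc => abcc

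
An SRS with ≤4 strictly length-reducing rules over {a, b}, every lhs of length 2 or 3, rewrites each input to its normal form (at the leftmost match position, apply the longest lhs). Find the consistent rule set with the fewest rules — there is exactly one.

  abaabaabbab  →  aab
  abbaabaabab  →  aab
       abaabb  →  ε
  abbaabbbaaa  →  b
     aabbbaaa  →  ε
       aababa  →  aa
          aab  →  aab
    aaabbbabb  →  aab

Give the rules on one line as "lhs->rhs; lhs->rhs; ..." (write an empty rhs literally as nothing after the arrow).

aba->b; ba->; bb->

  | abaabaabbab => babaabbab => baabbab => abbab => aab
  | abbaabaabab => aaabaabab => aababab => abbab => aab
  | abaabb => babb => bb => ε
  | abbaabbbaaa => aaabbbaaa => aaabaaa => aabaa => aba => b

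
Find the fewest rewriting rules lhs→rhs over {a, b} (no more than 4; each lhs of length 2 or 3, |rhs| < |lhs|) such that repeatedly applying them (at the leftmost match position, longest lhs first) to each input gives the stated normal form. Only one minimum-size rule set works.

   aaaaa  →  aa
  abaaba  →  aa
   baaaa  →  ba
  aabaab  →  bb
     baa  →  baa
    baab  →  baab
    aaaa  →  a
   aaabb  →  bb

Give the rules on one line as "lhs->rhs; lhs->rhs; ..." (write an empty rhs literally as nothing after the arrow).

aaa->; aba->b; bab->a

  | aaaaa => aa
  | abaaba => baba => aa
  | baaaa => ba
  | aabaab => abab => bb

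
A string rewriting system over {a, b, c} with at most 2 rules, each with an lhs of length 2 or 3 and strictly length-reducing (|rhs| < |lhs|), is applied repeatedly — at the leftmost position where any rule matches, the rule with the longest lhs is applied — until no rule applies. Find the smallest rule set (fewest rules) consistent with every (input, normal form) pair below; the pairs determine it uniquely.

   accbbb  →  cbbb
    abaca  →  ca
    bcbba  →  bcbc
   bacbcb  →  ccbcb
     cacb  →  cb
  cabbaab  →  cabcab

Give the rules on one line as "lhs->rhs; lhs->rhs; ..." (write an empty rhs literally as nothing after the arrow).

ac->; ba->c

  | accbbb => cbbb
  | abaca => acca => ca
  | bcbba => bcbc
  | bacbcb => ccbcb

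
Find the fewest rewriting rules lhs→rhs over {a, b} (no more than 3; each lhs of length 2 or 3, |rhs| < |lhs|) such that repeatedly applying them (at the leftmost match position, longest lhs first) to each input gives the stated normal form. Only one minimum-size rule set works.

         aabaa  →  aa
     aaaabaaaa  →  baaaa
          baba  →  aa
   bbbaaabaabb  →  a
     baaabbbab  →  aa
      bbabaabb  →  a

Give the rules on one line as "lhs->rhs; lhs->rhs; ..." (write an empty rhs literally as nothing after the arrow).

  | aabaa => bbaa => aa
  | aaaabaaaa => aabbaaaa => bbbaaaa => baaaa
  | baba => aa
  | bbbaaabaabb => baaabaabb => babbaabb => abaabb => abbbb => abb => a

aab->bb; bab->a; bb->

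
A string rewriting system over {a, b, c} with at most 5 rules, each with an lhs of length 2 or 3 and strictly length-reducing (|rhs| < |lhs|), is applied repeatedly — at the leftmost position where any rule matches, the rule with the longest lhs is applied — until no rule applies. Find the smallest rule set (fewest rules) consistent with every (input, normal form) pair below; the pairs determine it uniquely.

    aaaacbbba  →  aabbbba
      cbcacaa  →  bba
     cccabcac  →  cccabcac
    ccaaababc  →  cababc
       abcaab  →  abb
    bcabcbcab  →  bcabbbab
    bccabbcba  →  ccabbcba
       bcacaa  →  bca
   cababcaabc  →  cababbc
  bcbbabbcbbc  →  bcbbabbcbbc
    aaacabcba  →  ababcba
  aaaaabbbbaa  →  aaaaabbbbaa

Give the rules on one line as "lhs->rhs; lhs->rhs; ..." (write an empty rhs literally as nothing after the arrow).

aac->b; bcc->cc; caa->; cbc->bb

  | aaaacbbba => aabbbba
  | cbcacaa => bbacaa => bba
  | cccabcac
  | ccaaababc => cababc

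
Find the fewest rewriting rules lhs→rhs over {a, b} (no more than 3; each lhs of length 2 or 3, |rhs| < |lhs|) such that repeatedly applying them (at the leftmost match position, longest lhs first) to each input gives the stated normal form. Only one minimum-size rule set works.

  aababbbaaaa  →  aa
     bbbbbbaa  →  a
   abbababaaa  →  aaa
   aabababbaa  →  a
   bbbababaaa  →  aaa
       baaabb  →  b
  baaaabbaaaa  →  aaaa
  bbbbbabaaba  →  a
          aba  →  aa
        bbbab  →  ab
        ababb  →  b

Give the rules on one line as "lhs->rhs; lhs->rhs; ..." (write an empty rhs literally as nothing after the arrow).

  | aababbbaaaa => abbbaaaa => abbaaa => abaa => aa
  | bbbbbbaa => bbbbba => bbbba => bbba => bba => ba => a
  | abbababaaa => abababaaa => aababaaa => abaaa => aaa
  | aabababbaa => ababbaa => aabbaa => baa => a

aab->; ba->a; baa->a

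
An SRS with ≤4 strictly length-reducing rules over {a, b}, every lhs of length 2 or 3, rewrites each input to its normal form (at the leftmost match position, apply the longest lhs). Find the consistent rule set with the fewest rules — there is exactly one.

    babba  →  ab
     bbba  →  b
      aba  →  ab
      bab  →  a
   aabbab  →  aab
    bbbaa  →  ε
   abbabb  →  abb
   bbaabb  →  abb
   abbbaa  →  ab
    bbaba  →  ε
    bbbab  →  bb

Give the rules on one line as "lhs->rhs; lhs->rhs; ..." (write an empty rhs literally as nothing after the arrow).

aba->ab; ba->; bab->a; bba->

  | babba => aba => ab
  | bbba => b
  | aba => ab
  | bab => a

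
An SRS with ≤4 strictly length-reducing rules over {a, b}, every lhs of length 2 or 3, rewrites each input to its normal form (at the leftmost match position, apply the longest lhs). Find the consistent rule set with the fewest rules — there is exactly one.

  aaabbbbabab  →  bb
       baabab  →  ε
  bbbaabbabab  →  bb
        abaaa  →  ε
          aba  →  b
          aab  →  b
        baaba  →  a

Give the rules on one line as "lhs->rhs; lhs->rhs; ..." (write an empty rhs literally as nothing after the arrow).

  | aaabbbbabab => abbbbabab => bbbabab => bbabab => babab => abab => bb
  | baabab => aabab => bab => ab => ε
  | bbbaabbabab => bbaabbabab => baabbabab => aabbabab => bbabab => babab => abab => bb
  | abaaa => baa => aa => ε

aa->; ab->; aba->b; ba->a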